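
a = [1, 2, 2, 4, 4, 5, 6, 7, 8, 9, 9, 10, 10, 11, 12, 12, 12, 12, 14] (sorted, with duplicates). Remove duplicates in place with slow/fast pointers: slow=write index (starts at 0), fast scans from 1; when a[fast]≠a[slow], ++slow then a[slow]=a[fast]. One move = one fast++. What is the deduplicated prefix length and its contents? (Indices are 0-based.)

length 12; prefix = [1, 2, 4, 5, 6, 7, 8, 9, 10, 11, 12, 14]

(s=0,f=1) a[fast]=2≠a[slow]=1 write a[1]=2 → slow++,fast++
(s=1,f=2) a[fast]=2=a[slow] dup → fast++
(s=1,f=3) a[fast]=4≠a[slow]=2 write a[2]=4 → slow++,fast++
(s=2,f=4) a[fast]=4=a[slow] dup → fast++
(s=2,f=5) a[fast]=5≠a[slow]=4 write a[3]=5 → slow++,fast++
(s=3,f=6) a[fast]=6≠a[slow]=5 write a[4]=6 → slow++,fast++
(s=4,f=7) a[fast]=7≠a[slow]=6 write a[5]=7 → slow++,fast++
(s=5,f=8) a[fast]=8≠a[slow]=7 write a[6]=8 → slow++,fast++
(s=6,f=9) a[fast]=9≠a[slow]=8 write a[7]=9 → slow++,fast++
(s=7,f=10) a[fast]=9=a[slow] dup → fast++
(s=7,f=11) a[fast]=10≠a[slow]=9 write a[8]=10 → slow++,fast++
(s=8,f=12) a[fast]=10=a[slow] dup → fast++
(s=8,f=13) a[fast]=11≠a[slow]=10 write a[9]=11 → slow++,fast++
(s=9,f=14) a[fast]=12≠a[slow]=11 write a[10]=12 → slow++,fast++
(s=10,f=15) a[fast]=12=a[slow] dup → fast++
(s=10,f=16) a[fast]=12=a[slow] dup → fast++
(s=10,f=17) a[fast]=12=a[slow] dup → fast++
(s=10,f=18) a[fast]=14≠a[slow]=12 write a[11]=14 → slow++,fast++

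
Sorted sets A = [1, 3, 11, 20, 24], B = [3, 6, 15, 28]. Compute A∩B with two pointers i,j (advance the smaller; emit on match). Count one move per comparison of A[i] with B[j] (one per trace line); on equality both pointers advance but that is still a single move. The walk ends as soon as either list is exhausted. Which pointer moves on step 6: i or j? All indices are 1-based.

i

i=1 j=1: 1<3, i++
i=2 j=1: 3==3 emit, i++,j++
i=3 j=2: 11>6, j++
i=3 j=3: 11<15, i++
i=4 j=3: 20>15, j++
i=4 j=4: 20<28, i++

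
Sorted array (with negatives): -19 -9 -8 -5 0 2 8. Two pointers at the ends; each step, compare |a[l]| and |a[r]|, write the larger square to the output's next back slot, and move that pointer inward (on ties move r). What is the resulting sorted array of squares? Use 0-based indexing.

l=0 r=6: |-19|>|8| out[6]=361, l++
l=1 r=6: |-9|>|8| out[5]=81, l++
l=2 r=6: |-8|<=|8| out[4]=64, r--
l=2 r=5: |-8|>|2| out[3]=64, l++
l=3 r=5: |-5|>|2| out[2]=25, l++
l=4 r=5: |0|<=|2| out[1]=4, r--
l=4 r=4: |0|<=|0| out[0]=0, r--

[0, 4, 25, 64, 64, 81, 361]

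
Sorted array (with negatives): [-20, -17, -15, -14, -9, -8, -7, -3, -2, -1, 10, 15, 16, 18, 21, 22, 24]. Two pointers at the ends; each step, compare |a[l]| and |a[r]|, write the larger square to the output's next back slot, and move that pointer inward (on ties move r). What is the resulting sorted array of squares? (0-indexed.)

[1, 4, 9, 49, 64, 81, 100, 196, 225, 225, 256, 289, 324, 400, 441, 484, 576]

l=0 r=16: |-20|<=|24| out[16]=576, r--
l=0 r=15: |-20|<=|22| out[15]=484, r--
l=0 r=14: |-20|<=|21| out[14]=441, r--
l=0 r=13: |-20|>|18| out[13]=400, l++
l=1 r=13: |-17|<=|18| out[12]=324, r--
l=1 r=12: |-17|>|16| out[11]=289, l++
l=2 r=12: |-15|<=|16| out[10]=256, r--
l=2 r=11: |-15|<=|15| out[9]=225, r--
l=2 r=10: |-15|>|10| out[8]=225, l++
l=3 r=10: |-14|>|10| out[7]=196, l++
l=4 r=10: |-9|<=|10| out[6]=100, r--
l=4 r=9: |-9|>|-1| out[5]=81, l++
l=5 r=9: |-8|>|-1| out[4]=64, l++
l=6 r=9: |-7|>|-1| out[3]=49, l++
l=7 r=9: |-3|>|-1| out[2]=9, l++
l=8 r=9: |-2|>|-1| out[1]=4, l++
l=9 r=9: |-1|<=|-1| out[0]=1, r--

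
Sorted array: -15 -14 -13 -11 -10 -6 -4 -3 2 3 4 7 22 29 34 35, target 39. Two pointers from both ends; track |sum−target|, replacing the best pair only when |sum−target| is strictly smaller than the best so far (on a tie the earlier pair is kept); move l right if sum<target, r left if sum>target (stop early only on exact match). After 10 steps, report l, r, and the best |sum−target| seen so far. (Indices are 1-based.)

[1,16] -15+35=20 d=19 * → l++
[2,16] -14+35=21 d=18 * → l++
[3,16] -13+35=22 d=17 * → l++
[4,16] -11+35=24 d=15 * → l++
[5,16] -10+35=25 d=14 * → l++
[6,16] -6+35=29 d=10 * → l++
[7,16] -4+35=31 d=8 * → l++
[8,16] -3+35=32 d=7 * → l++
[9,16] 2+35=37 d=2 * → l++
[10,16] 3+35=38 d=1 * → l++

l=11, r=16, best |Δ|=1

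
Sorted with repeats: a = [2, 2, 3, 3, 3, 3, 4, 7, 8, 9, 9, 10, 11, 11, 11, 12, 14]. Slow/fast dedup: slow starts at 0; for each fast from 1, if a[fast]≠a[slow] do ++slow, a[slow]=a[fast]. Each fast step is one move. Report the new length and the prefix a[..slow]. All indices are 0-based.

slow=0 fast=1: a[fast]=2=a[slow] dup, fast++
slow=0 fast=2: a[fast]=3≠a[slow]=2 write a[1]=3, slow++,fast++
slow=1 fast=3: a[fast]=3=a[slow] dup, fast++
slow=1 fast=4: a[fast]=3=a[slow] dup, fast++
slow=1 fast=5: a[fast]=3=a[slow] dup, fast++
slow=1 fast=6: a[fast]=4≠a[slow]=3 write a[2]=4, slow++,fast++
slow=2 fast=7: a[fast]=7≠a[slow]=4 write a[3]=7, slow++,fast++
slow=3 fast=8: a[fast]=8≠a[slow]=7 write a[4]=8, slow++,fast++
slow=4 fast=9: a[fast]=9≠a[slow]=8 write a[5]=9, slow++,fast++
slow=5 fast=10: a[fast]=9=a[slow] dup, fast++
slow=5 fast=11: a[fast]=10≠a[slow]=9 write a[6]=10, slow++,fast++
slow=6 fast=12: a[fast]=11≠a[slow]=10 write a[7]=11, slow++,fast++
slow=7 fast=13: a[fast]=11=a[slow] dup, fast++
slow=7 fast=14: a[fast]=11=a[slow] dup, fast++
slow=7 fast=15: a[fast]=12≠a[slow]=11 write a[8]=12, slow++,fast++
slow=8 fast=16: a[fast]=14≠a[slow]=12 write a[9]=14, slow++,fast++

length 10; prefix = [2, 3, 4, 7, 8, 9, 10, 11, 12, 14]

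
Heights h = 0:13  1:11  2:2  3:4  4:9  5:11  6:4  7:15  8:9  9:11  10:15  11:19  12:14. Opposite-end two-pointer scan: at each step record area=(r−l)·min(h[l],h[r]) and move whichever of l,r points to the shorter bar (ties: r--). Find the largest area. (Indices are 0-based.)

max area = 156

l=0 r=12: min(13,14)*12=156 best=156 *, l++
l=1 r=12: min(11,14)*11=121 best=156, l++
l=2 r=12: min(2,14)*10=20 best=156, l++
l=3 r=12: min(4,14)*9=36 best=156, l++
l=4 r=12: min(9,14)*8=72 best=156, l++
l=5 r=12: min(11,14)*7=77 best=156, l++
l=6 r=12: min(4,14)*6=24 best=156, l++
l=7 r=12: min(15,14)*5=70 best=156, r--
l=7 r=11: min(15,19)*4=60 best=156, l++
l=8 r=11: min(9,19)*3=27 best=156, l++
l=9 r=11: min(11,19)*2=22 best=156, l++
l=10 r=11: min(15,19)*1=15 best=156, l++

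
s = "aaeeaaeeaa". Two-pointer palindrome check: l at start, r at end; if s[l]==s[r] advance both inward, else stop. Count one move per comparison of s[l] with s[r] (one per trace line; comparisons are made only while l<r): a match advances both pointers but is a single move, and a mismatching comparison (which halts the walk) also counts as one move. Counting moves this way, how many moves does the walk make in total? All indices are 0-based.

5 moves

[0,9] 'a'=='a' → l++,r--
[1,8] 'a'=='a' → l++,r--
[2,7] 'e'=='e' → l++,r--
[3,6] 'e'=='e' → l++,r--
[4,5] 'a'=='a' → l++,r--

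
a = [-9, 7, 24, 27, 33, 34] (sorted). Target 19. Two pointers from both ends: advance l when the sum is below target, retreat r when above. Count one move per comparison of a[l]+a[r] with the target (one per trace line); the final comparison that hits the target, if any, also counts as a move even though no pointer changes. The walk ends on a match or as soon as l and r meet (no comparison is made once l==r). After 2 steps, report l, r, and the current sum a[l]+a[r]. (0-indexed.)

l=0, r=3, sum=18

[0,5] -9+34=25 >19 → r--
[0,4] -9+33=24 >19 → r--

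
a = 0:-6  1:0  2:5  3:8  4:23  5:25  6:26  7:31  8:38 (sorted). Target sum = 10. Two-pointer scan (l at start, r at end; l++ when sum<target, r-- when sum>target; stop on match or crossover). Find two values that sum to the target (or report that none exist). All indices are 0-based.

l=0 r=8: -6+38=32 >10, r--
l=0 r=7: -6+31=25 >10, r--
l=0 r=6: -6+26=20 >10, r--
l=0 r=5: -6+25=19 >10, r--
l=0 r=4: -6+23=17 >10, r--
l=0 r=3: -6+8=2 <10, l++
l=1 r=3: 0+8=8 <10, l++
l=2 r=3: 5+8=13 >10, r--

no pair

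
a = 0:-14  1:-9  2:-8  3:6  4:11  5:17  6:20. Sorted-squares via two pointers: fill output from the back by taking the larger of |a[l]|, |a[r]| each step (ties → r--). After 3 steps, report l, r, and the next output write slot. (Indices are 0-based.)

l=1, r=4, next write slot=3

l=0 r=6: |-14|<=|20| out[6]=400, r--
l=0 r=5: |-14|<=|17| out[5]=289, r--
l=0 r=4: |-14|>|11| out[4]=196, l++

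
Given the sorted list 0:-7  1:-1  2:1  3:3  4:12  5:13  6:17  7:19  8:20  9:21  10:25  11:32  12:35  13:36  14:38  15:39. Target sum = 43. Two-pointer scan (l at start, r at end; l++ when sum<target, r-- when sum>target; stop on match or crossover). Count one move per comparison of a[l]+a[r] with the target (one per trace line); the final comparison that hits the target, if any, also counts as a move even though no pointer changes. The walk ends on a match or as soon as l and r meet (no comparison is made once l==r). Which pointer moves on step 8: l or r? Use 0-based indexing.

l=0 r=15: -7+39=32 <43, l++
l=1 r=15: -1+39=38 <43, l++
l=2 r=15: 1+39=40 <43, l++
l=3 r=15: 3+39=42 <43, l++
l=4 r=15: 12+39=51 >43, r--
l=4 r=14: 12+38=50 >43, r--
l=4 r=13: 12+36=48 >43, r--
l=4 r=12: 12+35=47 >43, r--

r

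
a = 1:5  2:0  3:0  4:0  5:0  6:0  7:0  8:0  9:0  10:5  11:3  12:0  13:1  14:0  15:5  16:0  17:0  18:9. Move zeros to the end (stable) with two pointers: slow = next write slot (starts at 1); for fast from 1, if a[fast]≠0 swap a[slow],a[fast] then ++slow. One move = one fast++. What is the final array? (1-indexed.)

slow=1 fast=1: a[fast]=5≠0 swap→a[1]=5, slow++,fast++
slow=2 fast=2: a[fast]=0, fast++
slow=2 fast=3: a[fast]=0, fast++
slow=2 fast=4: a[fast]=0, fast++
slow=2 fast=5: a[fast]=0, fast++
slow=2 fast=6: a[fast]=0, fast++
slow=2 fast=7: a[fast]=0, fast++
slow=2 fast=8: a[fast]=0, fast++
slow=2 fast=9: a[fast]=0, fast++
slow=2 fast=10: a[fast]=5≠0 swap→a[2]=5, slow++,fast++
slow=3 fast=11: a[fast]=3≠0 swap→a[3]=3, slow++,fast++
slow=4 fast=12: a[fast]=0, fast++
slow=4 fast=13: a[fast]=1≠0 swap→a[4]=1, slow++,fast++
slow=5 fast=14: a[fast]=0, fast++
slow=5 fast=15: a[fast]=5≠0 swap→a[5]=5, slow++,fast++
slow=6 fast=16: a[fast]=0, fast++
slow=6 fast=17: a[fast]=0, fast++
slow=6 fast=18: a[fast]=9≠0 swap→a[6]=9, slow++,fast++

[5, 5, 3, 1, 5, 9, 0, 0, 0, 0, 0, 0, 0, 0, 0, 0, 0, 0]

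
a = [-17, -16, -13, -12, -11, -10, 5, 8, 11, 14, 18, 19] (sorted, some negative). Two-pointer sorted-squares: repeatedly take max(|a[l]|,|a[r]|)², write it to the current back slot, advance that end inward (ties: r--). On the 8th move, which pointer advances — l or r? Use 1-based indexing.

l=1 r=12: |-17|<=|19| out[12]=361, r--
l=1 r=11: |-17|<=|18| out[11]=324, r--
l=1 r=10: |-17|>|14| out[10]=289, l++
l=2 r=10: |-16|>|14| out[9]=256, l++
l=3 r=10: |-13|<=|14| out[8]=196, r--
l=3 r=9: |-13|>|11| out[7]=169, l++
l=4 r=9: |-12|>|11| out[6]=144, l++
l=5 r=9: |-11|<=|11| out[5]=121, r--

r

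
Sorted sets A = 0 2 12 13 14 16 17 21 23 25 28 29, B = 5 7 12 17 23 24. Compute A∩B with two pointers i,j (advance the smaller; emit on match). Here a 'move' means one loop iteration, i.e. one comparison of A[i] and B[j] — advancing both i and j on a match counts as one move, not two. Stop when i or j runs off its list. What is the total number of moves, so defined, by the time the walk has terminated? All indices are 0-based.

[i=0,j=0] 0<5 → i++
[i=1,j=0] 2<5 → i++
[i=2,j=0] 12>5 → j++
[i=2,j=1] 12>7 → j++
[i=2,j=2] 12==12 emit → i++,j++
[i=3,j=3] 13<17 → i++
[i=4,j=3] 14<17 → i++
[i=5,j=3] 16<17 → i++
[i=6,j=3] 17==17 emit → i++,j++
[i=7,j=4] 21<23 → i++
[i=8,j=4] 23==23 emit → i++,j++
[i=9,j=5] 25>24 → j++

12 moves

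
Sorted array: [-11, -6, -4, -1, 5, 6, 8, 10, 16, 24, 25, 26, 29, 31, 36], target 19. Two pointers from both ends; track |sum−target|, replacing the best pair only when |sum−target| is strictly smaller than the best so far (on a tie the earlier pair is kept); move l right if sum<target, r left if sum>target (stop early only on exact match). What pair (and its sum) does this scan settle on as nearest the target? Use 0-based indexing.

pair (-6, 25) with sum 19 (|Δ|=0)

l=0 r=14: -11+36=25 d=6 *, r--
l=0 r=13: -11+31=20 d=1 *, r--
l=0 r=12: -11+29=18 d=1, l++
l=1 r=12: -6+29=23 d=4, r--
l=1 r=11: -6+26=20 d=1, r--
l=1 r=10: -6+25=19 d=0 *, stop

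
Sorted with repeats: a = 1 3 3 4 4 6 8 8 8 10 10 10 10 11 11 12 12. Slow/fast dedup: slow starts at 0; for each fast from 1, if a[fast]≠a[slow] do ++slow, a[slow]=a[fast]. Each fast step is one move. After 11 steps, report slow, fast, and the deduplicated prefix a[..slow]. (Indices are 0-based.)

(s=0,f=1) a[fast]=3≠a[slow]=1 write a[1]=3 → slow++,fast++
(s=1,f=2) a[fast]=3=a[slow] dup → fast++
(s=1,f=3) a[fast]=4≠a[slow]=3 write a[2]=4 → slow++,fast++
(s=2,f=4) a[fast]=4=a[slow] dup → fast++
(s=2,f=5) a[fast]=6≠a[slow]=4 write a[3]=6 → slow++,fast++
(s=3,f=6) a[fast]=8≠a[slow]=6 write a[4]=8 → slow++,fast++
(s=4,f=7) a[fast]=8=a[slow] dup → fast++
(s=4,f=8) a[fast]=8=a[slow] dup → fast++
(s=4,f=9) a[fast]=10≠a[slow]=8 write a[5]=10 → slow++,fast++
(s=5,f=10) a[fast]=10=a[slow] dup → fast++
(s=5,f=11) a[fast]=10=a[slow] dup → fast++

slow=5, fast=12, prefix=[1, 3, 4, 6, 8, 10]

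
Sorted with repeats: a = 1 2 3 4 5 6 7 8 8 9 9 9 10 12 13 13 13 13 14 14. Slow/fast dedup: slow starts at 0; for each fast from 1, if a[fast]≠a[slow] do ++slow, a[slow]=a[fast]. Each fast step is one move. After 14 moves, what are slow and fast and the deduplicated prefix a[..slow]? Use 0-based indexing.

slow=11, fast=15, prefix=[1, 2, 3, 4, 5, 6, 7, 8, 9, 10, 12, 13]

(s=0,f=1) a[fast]=2≠a[slow]=1 write a[1]=2 → slow++,fast++
(s=1,f=2) a[fast]=3≠a[slow]=2 write a[2]=3 → slow++,fast++
(s=2,f=3) a[fast]=4≠a[slow]=3 write a[3]=4 → slow++,fast++
(s=3,f=4) a[fast]=5≠a[slow]=4 write a[4]=5 → slow++,fast++
(s=4,f=5) a[fast]=6≠a[slow]=5 write a[5]=6 → slow++,fast++
(s=5,f=6) a[fast]=7≠a[slow]=6 write a[6]=7 → slow++,fast++
(s=6,f=7) a[fast]=8≠a[slow]=7 write a[7]=8 → slow++,fast++
(s=7,f=8) a[fast]=8=a[slow] dup → fast++
(s=7,f=9) a[fast]=9≠a[slow]=8 write a[8]=9 → slow++,fast++
(s=8,f=10) a[fast]=9=a[slow] dup → fast++
(s=8,f=11) a[fast]=9=a[slow] dup → fast++
(s=8,f=12) a[fast]=10≠a[slow]=9 write a[9]=10 → slow++,fast++
(s=9,f=13) a[fast]=12≠a[slow]=10 write a[10]=12 → slow++,fast++
(s=10,f=14) a[fast]=13≠a[slow]=12 write a[11]=13 → slow++,fast++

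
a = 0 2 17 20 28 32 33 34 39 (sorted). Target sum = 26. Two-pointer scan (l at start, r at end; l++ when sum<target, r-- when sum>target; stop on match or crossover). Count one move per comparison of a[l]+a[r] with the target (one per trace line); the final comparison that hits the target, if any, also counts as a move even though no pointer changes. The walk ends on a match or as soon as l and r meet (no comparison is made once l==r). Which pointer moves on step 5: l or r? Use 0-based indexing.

r

l=0 r=8: 0+39=39 >26, r--
l=0 r=7: 0+34=34 >26, r--
l=0 r=6: 0+33=33 >26, r--
l=0 r=5: 0+32=32 >26, r--
l=0 r=4: 0+28=28 >26, r--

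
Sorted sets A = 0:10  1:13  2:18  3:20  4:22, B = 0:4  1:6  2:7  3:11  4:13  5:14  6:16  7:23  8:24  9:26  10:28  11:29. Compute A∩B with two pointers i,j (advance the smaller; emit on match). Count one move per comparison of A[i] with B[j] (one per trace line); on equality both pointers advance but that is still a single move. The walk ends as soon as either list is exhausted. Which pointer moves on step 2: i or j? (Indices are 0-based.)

i=0 j=0: 10>4, j++
i=0 j=1: 10>6, j++

j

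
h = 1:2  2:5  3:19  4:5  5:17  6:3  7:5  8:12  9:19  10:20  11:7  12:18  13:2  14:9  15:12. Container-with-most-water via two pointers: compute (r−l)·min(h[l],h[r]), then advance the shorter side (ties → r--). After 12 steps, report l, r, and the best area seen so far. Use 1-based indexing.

[1,15] min(2,12)*14=28 best=28 * → l++
[2,15] min(5,12)*13=65 best=65 * → l++
[3,15] min(19,12)*12=144 best=144 * → r--
[3,14] min(19,9)*11=99 best=144 → r--
[3,13] min(19,2)*10=20 best=144 → r--
[3,12] min(19,18)*9=162 best=162 * → r--
[3,11] min(19,7)*8=56 best=162 → r--
[3,10] min(19,20)*7=133 best=162 → l++
[4,10] min(5,20)*6=30 best=162 → l++
[5,10] min(17,20)*5=85 best=162 → l++
[6,10] min(3,20)*4=12 best=162 → l++
[7,10] min(5,20)*3=15 best=162 → l++

l=8, r=10, best area=162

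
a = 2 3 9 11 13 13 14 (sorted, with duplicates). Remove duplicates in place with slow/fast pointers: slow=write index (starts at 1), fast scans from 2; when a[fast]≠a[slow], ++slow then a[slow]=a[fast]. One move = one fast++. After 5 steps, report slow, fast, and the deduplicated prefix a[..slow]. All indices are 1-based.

slow=1 fast=2: a[fast]=3≠a[slow]=2 write a[2]=3, slow++,fast++
slow=2 fast=3: a[fast]=9≠a[slow]=3 write a[3]=9, slow++,fast++
slow=3 fast=4: a[fast]=11≠a[slow]=9 write a[4]=11, slow++,fast++
slow=4 fast=5: a[fast]=13≠a[slow]=11 write a[5]=13, slow++,fast++
slow=5 fast=6: a[fast]=13=a[slow] dup, fast++

slow=5, fast=7, prefix=[2, 3, 9, 11, 13]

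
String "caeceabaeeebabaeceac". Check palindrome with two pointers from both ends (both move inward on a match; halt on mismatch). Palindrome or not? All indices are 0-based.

not a palindrome (mismatch at 8,11)

[0,19] 'c'=='c' → l++,r--
[1,18] 'a'=='a' → l++,r--
[2,17] 'e'=='e' → l++,r--
[3,16] 'c'=='c' → l++,r--
[4,15] 'e'=='e' → l++,r--
[5,14] 'a'=='a' → l++,r--
[6,13] 'b'=='b' → l++,r--
[7,12] 'a'=='a' → l++,r--
[8,11] 'e'!='b' → stop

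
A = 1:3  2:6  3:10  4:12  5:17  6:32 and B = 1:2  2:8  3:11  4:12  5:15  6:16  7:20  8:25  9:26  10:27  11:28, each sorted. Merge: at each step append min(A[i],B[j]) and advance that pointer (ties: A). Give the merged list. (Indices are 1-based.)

[2, 3, 6, 8, 10, 11, 12, 12, 15, 16, 17, 20, 25, 26, 27, 28, 32]

[i=1,j=1] A[i]=3>B[j]=2 take 2 → j++
[i=1,j=2] A[i]=3<=B[j]=8 take 3 → i++
[i=2,j=2] A[i]=6<=B[j]=8 take 6 → i++
[i=3,j=2] A[i]=10>B[j]=8 take 8 → j++
[i=3,j=3] A[i]=10<=B[j]=11 take 10 → i++
[i=4,j=3] A[i]=12>B[j]=11 take 11 → j++
[i=4,j=4] A[i]=12<=B[j]=12 take 12 → i++
[i=5,j=4] A[i]=17>B[j]=12 take 12 → j++
[i=5,j=5] A[i]=17>B[j]=15 take 15 → j++
[i=5,j=6] A[i]=17>B[j]=16 take 16 → j++
[i=5,j=7] A[i]=17<=B[j]=20 take 17 → i++
[i=6,j=7] A[i]=32>B[j]=20 take 20 → j++
[i=6,j=8] A[i]=32>B[j]=25 take 25 → j++
[i=6,j=9] A[i]=32>B[j]=26 take 26 → j++
[i=6,j=10] A[i]=32>B[j]=27 take 27 → j++
[i=6,j=11] A[i]=32>B[j]=28 take 28 → j++
[i=6,j=12] B done, take A[i]=32 → i++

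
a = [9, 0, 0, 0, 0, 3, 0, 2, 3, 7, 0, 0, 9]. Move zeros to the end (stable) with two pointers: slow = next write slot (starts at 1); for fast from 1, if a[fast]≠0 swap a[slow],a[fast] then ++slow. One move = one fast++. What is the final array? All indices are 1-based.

slow=1 fast=1: a[fast]=9≠0 swap→a[1]=9, slow++,fast++
slow=2 fast=2: a[fast]=0, fast++
slow=2 fast=3: a[fast]=0, fast++
slow=2 fast=4: a[fast]=0, fast++
slow=2 fast=5: a[fast]=0, fast++
slow=2 fast=6: a[fast]=3≠0 swap→a[2]=3, slow++,fast++
slow=3 fast=7: a[fast]=0, fast++
slow=3 fast=8: a[fast]=2≠0 swap→a[3]=2, slow++,fast++
slow=4 fast=9: a[fast]=3≠0 swap→a[4]=3, slow++,fast++
slow=5 fast=10: a[fast]=7≠0 swap→a[5]=7, slow++,fast++
slow=6 fast=11: a[fast]=0, fast++
slow=6 fast=12: a[fast]=0, fast++
slow=6 fast=13: a[fast]=9≠0 swap→a[6]=9, slow++,fast++

[9, 3, 2, 3, 7, 9, 0, 0, 0, 0, 0, 0, 0]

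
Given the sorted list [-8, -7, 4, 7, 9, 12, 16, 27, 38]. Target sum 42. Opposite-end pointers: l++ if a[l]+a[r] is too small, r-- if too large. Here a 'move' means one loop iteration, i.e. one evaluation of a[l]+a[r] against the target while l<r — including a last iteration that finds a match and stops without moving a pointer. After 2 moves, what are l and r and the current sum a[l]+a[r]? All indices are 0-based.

l=2, r=8, sum=42

[0,8] -8+38=30 <42 → l++
[1,8] -7+38=31 <42 → l++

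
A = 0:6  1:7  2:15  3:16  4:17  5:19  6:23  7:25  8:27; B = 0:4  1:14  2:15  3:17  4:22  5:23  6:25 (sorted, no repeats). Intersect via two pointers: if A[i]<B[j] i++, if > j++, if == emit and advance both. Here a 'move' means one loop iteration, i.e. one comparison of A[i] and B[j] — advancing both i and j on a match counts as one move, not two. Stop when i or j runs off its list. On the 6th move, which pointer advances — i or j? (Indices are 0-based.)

[i=0,j=0] 6>4 → j++
[i=0,j=1] 6<14 → i++
[i=1,j=1] 7<14 → i++
[i=2,j=1] 15>14 → j++
[i=2,j=2] 15==15 emit → i++,j++
[i=3,j=3] 16<17 → i++

i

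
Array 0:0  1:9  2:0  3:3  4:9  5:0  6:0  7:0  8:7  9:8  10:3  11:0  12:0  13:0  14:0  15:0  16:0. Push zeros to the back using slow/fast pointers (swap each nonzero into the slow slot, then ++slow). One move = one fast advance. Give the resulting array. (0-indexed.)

[9, 3, 9, 7, 8, 3, 0, 0, 0, 0, 0, 0, 0, 0, 0, 0, 0]

(s=0,f=0) a[fast]=0 → fast++
(s=0,f=1) a[fast]=9≠0 swap→a[0]=9 → slow++,fast++
(s=1,f=2) a[fast]=0 → fast++
(s=1,f=3) a[fast]=3≠0 swap→a[1]=3 → slow++,fast++
(s=2,f=4) a[fast]=9≠0 swap→a[2]=9 → slow++,fast++
(s=3,f=5) a[fast]=0 → fast++
(s=3,f=6) a[fast]=0 → fast++
(s=3,f=7) a[fast]=0 → fast++
(s=3,f=8) a[fast]=7≠0 swap→a[3]=7 → slow++,fast++
(s=4,f=9) a[fast]=8≠0 swap→a[4]=8 → slow++,fast++
(s=5,f=10) a[fast]=3≠0 swap→a[5]=3 → slow++,fast++
(s=6,f=11) a[fast]=0 → fast++
(s=6,f=12) a[fast]=0 → fast++
(s=6,f=13) a[fast]=0 → fast++
(s=6,f=14) a[fast]=0 → fast++
(s=6,f=15) a[fast]=0 → fast++
(s=6,f=16) a[fast]=0 → fast++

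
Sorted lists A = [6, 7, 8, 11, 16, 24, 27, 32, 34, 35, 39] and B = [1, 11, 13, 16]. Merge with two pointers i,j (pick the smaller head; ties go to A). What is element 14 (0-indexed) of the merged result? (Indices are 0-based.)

merged[14] = 39

[i=0,j=0] A[i]=6>B[j]=1 take 1 → j++
[i=0,j=1] A[i]=6<=B[j]=11 take 6 → i++
[i=1,j=1] A[i]=7<=B[j]=11 take 7 → i++
[i=2,j=1] A[i]=8<=B[j]=11 take 8 → i++
[i=3,j=1] A[i]=11<=B[j]=11 take 11 → i++
[i=4,j=1] A[i]=16>B[j]=11 take 11 → j++
[i=4,j=2] A[i]=16>B[j]=13 take 13 → j++
[i=4,j=3] A[i]=16<=B[j]=16 take 16 → i++
[i=5,j=3] A[i]=24>B[j]=16 take 16 → j++
[i=5,j=4] B done, take A[i]=24 → i++
[i=6,j=4] B done, take A[i]=27 → i++
[i=7,j=4] B done, take A[i]=32 → i++
[i=8,j=4] B done, take A[i]=34 → i++
[i=9,j=4] B done, take A[i]=35 → i++
[i=10,j=4] B done, take A[i]=39 → i++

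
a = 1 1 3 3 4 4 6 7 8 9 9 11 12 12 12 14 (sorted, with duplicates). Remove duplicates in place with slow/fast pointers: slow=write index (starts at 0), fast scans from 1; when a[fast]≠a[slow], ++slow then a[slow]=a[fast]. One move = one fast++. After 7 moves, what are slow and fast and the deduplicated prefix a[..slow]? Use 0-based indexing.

(s=0,f=1) a[fast]=1=a[slow] dup → fast++
(s=0,f=2) a[fast]=3≠a[slow]=1 write a[1]=3 → slow++,fast++
(s=1,f=3) a[fast]=3=a[slow] dup → fast++
(s=1,f=4) a[fast]=4≠a[slow]=3 write a[2]=4 → slow++,fast++
(s=2,f=5) a[fast]=4=a[slow] dup → fast++
(s=2,f=6) a[fast]=6≠a[slow]=4 write a[3]=6 → slow++,fast++
(s=3,f=7) a[fast]=7≠a[slow]=6 write a[4]=7 → slow++,fast++

slow=4, fast=8, prefix=[1, 3, 4, 6, 7]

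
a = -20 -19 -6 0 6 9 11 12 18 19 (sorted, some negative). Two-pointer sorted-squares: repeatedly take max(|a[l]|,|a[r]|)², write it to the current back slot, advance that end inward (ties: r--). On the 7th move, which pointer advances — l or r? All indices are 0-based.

r

l=0 r=9: |-20|>|19| out[9]=400, l++
l=1 r=9: |-19|<=|19| out[8]=361, r--
l=1 r=8: |-19|>|18| out[7]=361, l++
l=2 r=8: |-6|<=|18| out[6]=324, r--
l=2 r=7: |-6|<=|12| out[5]=144, r--
l=2 r=6: |-6|<=|11| out[4]=121, r--
l=2 r=5: |-6|<=|9| out[3]=81, r--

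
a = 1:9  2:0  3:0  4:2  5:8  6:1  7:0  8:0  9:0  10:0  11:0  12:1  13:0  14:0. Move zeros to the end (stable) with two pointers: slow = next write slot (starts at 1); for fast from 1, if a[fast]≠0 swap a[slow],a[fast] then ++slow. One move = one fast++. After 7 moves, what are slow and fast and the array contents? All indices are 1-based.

(s=1,f=1) a[fast]=9≠0 swap→a[1]=9 → slow++,fast++
(s=2,f=2) a[fast]=0 → fast++
(s=2,f=3) a[fast]=0 → fast++
(s=2,f=4) a[fast]=2≠0 swap→a[2]=2 → slow++,fast++
(s=3,f=5) a[fast]=8≠0 swap→a[3]=8 → slow++,fast++
(s=4,f=6) a[fast]=1≠0 swap→a[4]=1 → slow++,fast++
(s=5,f=7) a[fast]=0 → fast++

slow=5, fast=8, a=[9, 2, 8, 1, 0, 0, 0, 0, 0, 0, 0, 1, 0, 0]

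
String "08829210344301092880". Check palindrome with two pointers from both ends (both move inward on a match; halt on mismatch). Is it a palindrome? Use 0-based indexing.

not a palindrome (mismatch at 5,14)

[0,19] '0'=='0' → l++,r--
[1,18] '8'=='8' → l++,r--
[2,17] '8'=='8' → l++,r--
[3,16] '2'=='2' → l++,r--
[4,15] '9'=='9' → l++,r--
[5,14] '2'!='0' → stop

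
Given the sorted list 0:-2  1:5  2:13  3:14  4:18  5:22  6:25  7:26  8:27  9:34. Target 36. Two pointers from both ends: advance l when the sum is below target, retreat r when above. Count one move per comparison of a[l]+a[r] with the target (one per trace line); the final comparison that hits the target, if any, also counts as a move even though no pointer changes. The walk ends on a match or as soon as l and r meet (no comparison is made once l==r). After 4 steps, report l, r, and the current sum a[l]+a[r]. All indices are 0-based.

l=2, r=7, sum=39

[0,9] -2+34=32 <36 → l++
[1,9] 5+34=39 >36 → r--
[1,8] 5+27=32 <36 → l++
[2,8] 13+27=40 >36 → r--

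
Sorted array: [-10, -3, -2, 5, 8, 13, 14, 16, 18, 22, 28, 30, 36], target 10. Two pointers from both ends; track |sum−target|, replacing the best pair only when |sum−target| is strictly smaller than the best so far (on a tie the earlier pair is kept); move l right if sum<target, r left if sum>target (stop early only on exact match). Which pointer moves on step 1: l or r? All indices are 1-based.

r

l=1 r=13: -10+36=26 d=16 *, r--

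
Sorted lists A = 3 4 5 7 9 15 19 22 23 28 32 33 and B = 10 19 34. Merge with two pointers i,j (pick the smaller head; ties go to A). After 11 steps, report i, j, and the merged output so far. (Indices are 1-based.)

i=10, j=3, merged so far=[3, 4, 5, 7, 9, 10, 15, 19, 19, 22, 23]

i=1 j=1: A[i]=3<=B[j]=10 take 3, i++
i=2 j=1: A[i]=4<=B[j]=10 take 4, i++
i=3 j=1: A[i]=5<=B[j]=10 take 5, i++
i=4 j=1: A[i]=7<=B[j]=10 take 7, i++
i=5 j=1: A[i]=9<=B[j]=10 take 9, i++
i=6 j=1: A[i]=15>B[j]=10 take 10, j++
i=6 j=2: A[i]=15<=B[j]=19 take 15, i++
i=7 j=2: A[i]=19<=B[j]=19 take 19, i++
i=8 j=2: A[i]=22>B[j]=19 take 19, j++
i=8 j=3: A[i]=22<=B[j]=34 take 22, i++
i=9 j=3: A[i]=23<=B[j]=34 take 23, i++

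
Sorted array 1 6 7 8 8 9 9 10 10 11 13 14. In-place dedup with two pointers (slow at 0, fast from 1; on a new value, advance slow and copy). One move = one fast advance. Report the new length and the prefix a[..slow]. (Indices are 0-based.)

length 9; prefix = [1, 6, 7, 8, 9, 10, 11, 13, 14]

(s=0,f=1) a[fast]=6≠a[slow]=1 write a[1]=6 → slow++,fast++
(s=1,f=2) a[fast]=7≠a[slow]=6 write a[2]=7 → slow++,fast++
(s=2,f=3) a[fast]=8≠a[slow]=7 write a[3]=8 → slow++,fast++
(s=3,f=4) a[fast]=8=a[slow] dup → fast++
(s=3,f=5) a[fast]=9≠a[slow]=8 write a[4]=9 → slow++,fast++
(s=4,f=6) a[fast]=9=a[slow] dup → fast++
(s=4,f=7) a[fast]=10≠a[slow]=9 write a[5]=10 → slow++,fast++
(s=5,f=8) a[fast]=10=a[slow] dup → fast++
(s=5,f=9) a[fast]=11≠a[slow]=10 write a[6]=11 → slow++,fast++
(s=6,f=10) a[fast]=13≠a[slow]=11 write a[7]=13 → slow++,fast++
(s=7,f=11) a[fast]=14≠a[slow]=13 write a[8]=14 → slow++,fast++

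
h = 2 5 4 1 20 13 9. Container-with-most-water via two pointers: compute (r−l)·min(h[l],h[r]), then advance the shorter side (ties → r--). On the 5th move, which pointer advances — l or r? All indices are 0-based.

r

l=0 r=6: min(2,9)*6=12 best=12 *, l++
l=1 r=6: min(5,9)*5=25 best=25 *, l++
l=2 r=6: min(4,9)*4=16 best=25, l++
l=3 r=6: min(1,9)*3=3 best=25, l++
l=4 r=6: min(20,9)*2=18 best=25, r--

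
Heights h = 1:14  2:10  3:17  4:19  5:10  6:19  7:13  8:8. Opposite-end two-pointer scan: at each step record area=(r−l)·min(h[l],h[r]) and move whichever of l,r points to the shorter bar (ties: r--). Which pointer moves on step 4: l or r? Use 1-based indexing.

[1,8] min(14,8)*7=56 best=56 * → r--
[1,7] min(14,13)*6=78 best=78 * → r--
[1,6] min(14,19)*5=70 best=78 → l++
[2,6] min(10,19)*4=40 best=78 → l++

l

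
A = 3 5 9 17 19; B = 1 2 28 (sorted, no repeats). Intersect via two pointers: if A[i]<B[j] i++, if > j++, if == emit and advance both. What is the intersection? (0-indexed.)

intersection = []

[i=0,j=0] 3>1 → j++
[i=0,j=1] 3>2 → j++
[i=0,j=2] 3<28 → i++
[i=1,j=2] 5<28 → i++
[i=2,j=2] 9<28 → i++
[i=3,j=2] 17<28 → i++
[i=4,j=2] 19<28 → i++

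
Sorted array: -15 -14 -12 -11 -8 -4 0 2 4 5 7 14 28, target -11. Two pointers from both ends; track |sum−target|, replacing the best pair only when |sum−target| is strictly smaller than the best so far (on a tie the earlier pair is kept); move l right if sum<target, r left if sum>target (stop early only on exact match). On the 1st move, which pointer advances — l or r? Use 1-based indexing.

l=1 r=13: -15+28=13 d=24 *, r--

r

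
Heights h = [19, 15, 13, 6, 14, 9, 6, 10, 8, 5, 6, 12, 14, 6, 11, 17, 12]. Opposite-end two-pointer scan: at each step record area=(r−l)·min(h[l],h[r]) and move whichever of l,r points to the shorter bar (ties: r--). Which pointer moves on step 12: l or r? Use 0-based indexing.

[0,16] min(19,12)*16=192 best=192 * → r--
[0,15] min(19,17)*15=255 best=255 * → r--
[0,14] min(19,11)*14=154 best=255 → r--
[0,13] min(19,6)*13=78 best=255 → r--
[0,12] min(19,14)*12=168 best=255 → r--
[0,11] min(19,12)*11=132 best=255 → r--
[0,10] min(19,6)*10=60 best=255 → r--
[0,9] min(19,5)*9=45 best=255 → r--
[0,8] min(19,8)*8=64 best=255 → r--
[0,7] min(19,10)*7=70 best=255 → r--
[0,6] min(19,6)*6=36 best=255 → r--
[0,5] min(19,9)*5=45 best=255 → r--

r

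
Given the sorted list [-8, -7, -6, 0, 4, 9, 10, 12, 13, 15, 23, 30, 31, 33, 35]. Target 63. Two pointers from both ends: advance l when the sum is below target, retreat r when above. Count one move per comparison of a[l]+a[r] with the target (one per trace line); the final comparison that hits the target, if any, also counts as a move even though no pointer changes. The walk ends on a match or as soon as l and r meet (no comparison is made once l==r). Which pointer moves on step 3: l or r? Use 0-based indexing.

l

l=0 r=14: -8+35=27 <63, l++
l=1 r=14: -7+35=28 <63, l++
l=2 r=14: -6+35=29 <63, l++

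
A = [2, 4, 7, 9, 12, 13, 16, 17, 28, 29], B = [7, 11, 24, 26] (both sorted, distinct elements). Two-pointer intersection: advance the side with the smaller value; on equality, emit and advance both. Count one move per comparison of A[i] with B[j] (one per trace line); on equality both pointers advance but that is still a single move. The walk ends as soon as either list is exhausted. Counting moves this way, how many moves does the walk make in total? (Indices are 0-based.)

[i=0,j=0] 2<7 → i++
[i=1,j=0] 4<7 → i++
[i=2,j=0] 7==7 emit → i++,j++
[i=3,j=1] 9<11 → i++
[i=4,j=1] 12>11 → j++
[i=4,j=2] 12<24 → i++
[i=5,j=2] 13<24 → i++
[i=6,j=2] 16<24 → i++
[i=7,j=2] 17<24 → i++
[i=8,j=2] 28>24 → j++
[i=8,j=3] 28>26 → j++

11 moves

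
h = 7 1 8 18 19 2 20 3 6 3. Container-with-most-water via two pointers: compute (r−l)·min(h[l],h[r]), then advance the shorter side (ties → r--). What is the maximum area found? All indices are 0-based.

[0,9] min(7,3)*9=27 best=27 * → r--
[0,8] min(7,6)*8=48 best=48 * → r--
[0,7] min(7,3)*7=21 best=48 → r--
[0,6] min(7,20)*6=42 best=48 → l++
[1,6] min(1,20)*5=5 best=48 → l++
[2,6] min(8,20)*4=32 best=48 → l++
[3,6] min(18,20)*3=54 best=54 * → l++
[4,6] min(19,20)*2=38 best=54 → l++
[5,6] min(2,20)*1=2 best=54 → l++

max area = 54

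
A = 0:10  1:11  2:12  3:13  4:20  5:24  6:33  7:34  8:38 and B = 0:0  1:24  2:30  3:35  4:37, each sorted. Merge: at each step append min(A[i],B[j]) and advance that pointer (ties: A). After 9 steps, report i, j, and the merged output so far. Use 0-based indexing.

[i=0,j=0] A[i]=10>B[j]=0 take 0 → j++
[i=0,j=1] A[i]=10<=B[j]=24 take 10 → i++
[i=1,j=1] A[i]=11<=B[j]=24 take 11 → i++
[i=2,j=1] A[i]=12<=B[j]=24 take 12 → i++
[i=3,j=1] A[i]=13<=B[j]=24 take 13 → i++
[i=4,j=1] A[i]=20<=B[j]=24 take 20 → i++
[i=5,j=1] A[i]=24<=B[j]=24 take 24 → i++
[i=6,j=1] A[i]=33>B[j]=24 take 24 → j++
[i=6,j=2] A[i]=33>B[j]=30 take 30 → j++

i=6, j=3, merged so far=[0, 10, 11, 12, 13, 20, 24, 24, 30]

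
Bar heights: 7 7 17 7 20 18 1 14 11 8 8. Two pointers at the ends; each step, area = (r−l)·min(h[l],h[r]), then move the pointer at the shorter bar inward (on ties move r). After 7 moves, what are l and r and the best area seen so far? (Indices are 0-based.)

l=0 r=10: min(7,8)*10=70 best=70 *, l++
l=1 r=10: min(7,8)*9=63 best=70, l++
l=2 r=10: min(17,8)*8=64 best=70, r--
l=2 r=9: min(17,8)*7=56 best=70, r--
l=2 r=8: min(17,11)*6=66 best=70, r--
l=2 r=7: min(17,14)*5=70 best=70, r--
l=2 r=6: min(17,1)*4=4 best=70, r--

l=2, r=5, best area=70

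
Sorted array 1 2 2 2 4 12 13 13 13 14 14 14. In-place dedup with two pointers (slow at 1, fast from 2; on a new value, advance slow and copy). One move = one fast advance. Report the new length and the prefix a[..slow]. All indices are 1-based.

length 6; prefix = [1, 2, 4, 12, 13, 14]

slow=1 fast=2: a[fast]=2≠a[slow]=1 write a[2]=2, slow++,fast++
slow=2 fast=3: a[fast]=2=a[slow] dup, fast++
slow=2 fast=4: a[fast]=2=a[slow] dup, fast++
slow=2 fast=5: a[fast]=4≠a[slow]=2 write a[3]=4, slow++,fast++
slow=3 fast=6: a[fast]=12≠a[slow]=4 write a[4]=12, slow++,fast++
slow=4 fast=7: a[fast]=13≠a[slow]=12 write a[5]=13, slow++,fast++
slow=5 fast=8: a[fast]=13=a[slow] dup, fast++
slow=5 fast=9: a[fast]=13=a[slow] dup, fast++
slow=5 fast=10: a[fast]=14≠a[slow]=13 write a[6]=14, slow++,fast++
slow=6 fast=11: a[fast]=14=a[slow] dup, fast++
slow=6 fast=12: a[fast]=14=a[slow] dup, fast++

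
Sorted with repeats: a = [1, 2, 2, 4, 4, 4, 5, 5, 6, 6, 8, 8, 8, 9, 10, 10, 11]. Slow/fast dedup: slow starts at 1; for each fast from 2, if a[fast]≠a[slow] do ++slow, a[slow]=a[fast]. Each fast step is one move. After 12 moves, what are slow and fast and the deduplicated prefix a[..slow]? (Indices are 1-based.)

(s=1,f=2) a[fast]=2≠a[slow]=1 write a[2]=2 → slow++,fast++
(s=2,f=3) a[fast]=2=a[slow] dup → fast++
(s=2,f=4) a[fast]=4≠a[slow]=2 write a[3]=4 → slow++,fast++
(s=3,f=5) a[fast]=4=a[slow] dup → fast++
(s=3,f=6) a[fast]=4=a[slow] dup → fast++
(s=3,f=7) a[fast]=5≠a[slow]=4 write a[4]=5 → slow++,fast++
(s=4,f=8) a[fast]=5=a[slow] dup → fast++
(s=4,f=9) a[fast]=6≠a[slow]=5 write a[5]=6 → slow++,fast++
(s=5,f=10) a[fast]=6=a[slow] dup → fast++
(s=5,f=11) a[fast]=8≠a[slow]=6 write a[6]=8 → slow++,fast++
(s=6,f=12) a[fast]=8=a[slow] dup → fast++
(s=6,f=13) a[fast]=8=a[slow] dup → fast++

slow=6, fast=14, prefix=[1, 2, 4, 5, 6, 8]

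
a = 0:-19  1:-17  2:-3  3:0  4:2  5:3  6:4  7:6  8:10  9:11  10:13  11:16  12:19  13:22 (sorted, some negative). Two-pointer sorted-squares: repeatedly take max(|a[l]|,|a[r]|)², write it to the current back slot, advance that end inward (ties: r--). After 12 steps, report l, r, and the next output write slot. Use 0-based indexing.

l=3, r=4, next write slot=1

l=0 r=13: |-19|<=|22| out[13]=484, r--
l=0 r=12: |-19|<=|19| out[12]=361, r--
l=0 r=11: |-19|>|16| out[11]=361, l++
l=1 r=11: |-17|>|16| out[10]=289, l++
l=2 r=11: |-3|<=|16| out[9]=256, r--
l=2 r=10: |-3|<=|13| out[8]=169, r--
l=2 r=9: |-3|<=|11| out[7]=121, r--
l=2 r=8: |-3|<=|10| out[6]=100, r--
l=2 r=7: |-3|<=|6| out[5]=36, r--
l=2 r=6: |-3|<=|4| out[4]=16, r--
l=2 r=5: |-3|<=|3| out[3]=9, r--
l=2 r=4: |-3|>|2| out[2]=9, l++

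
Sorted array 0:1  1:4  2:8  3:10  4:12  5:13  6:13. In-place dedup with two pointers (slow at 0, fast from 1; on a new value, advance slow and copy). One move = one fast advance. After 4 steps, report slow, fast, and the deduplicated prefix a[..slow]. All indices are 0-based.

(s=0,f=1) a[fast]=4≠a[slow]=1 write a[1]=4 → slow++,fast++
(s=1,f=2) a[fast]=8≠a[slow]=4 write a[2]=8 → slow++,fast++
(s=2,f=3) a[fast]=10≠a[slow]=8 write a[3]=10 → slow++,fast++
(s=3,f=4) a[fast]=12≠a[slow]=10 write a[4]=12 → slow++,fast++

slow=4, fast=5, prefix=[1, 4, 8, 10, 12]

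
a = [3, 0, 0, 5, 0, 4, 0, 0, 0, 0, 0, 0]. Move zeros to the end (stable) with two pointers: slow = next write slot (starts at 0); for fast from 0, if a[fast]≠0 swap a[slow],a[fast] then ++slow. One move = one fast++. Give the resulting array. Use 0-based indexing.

slow=0 fast=0: a[fast]=3≠0 swap→a[0]=3, slow++,fast++
slow=1 fast=1: a[fast]=0, fast++
slow=1 fast=2: a[fast]=0, fast++
slow=1 fast=3: a[fast]=5≠0 swap→a[1]=5, slow++,fast++
slow=2 fast=4: a[fast]=0, fast++
slow=2 fast=5: a[fast]=4≠0 swap→a[2]=4, slow++,fast++
slow=3 fast=6: a[fast]=0, fast++
slow=3 fast=7: a[fast]=0, fast++
slow=3 fast=8: a[fast]=0, fast++
slow=3 fast=9: a[fast]=0, fast++
slow=3 fast=10: a[fast]=0, fast++
slow=3 fast=11: a[fast]=0, fast++

[3, 5, 4, 0, 0, 0, 0, 0, 0, 0, 0, 0]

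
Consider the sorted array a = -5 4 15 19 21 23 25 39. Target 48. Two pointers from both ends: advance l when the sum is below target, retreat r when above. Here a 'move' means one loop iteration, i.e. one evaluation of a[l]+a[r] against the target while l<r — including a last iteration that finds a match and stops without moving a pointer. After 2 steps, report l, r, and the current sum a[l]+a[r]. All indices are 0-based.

l=0 r=7: -5+39=34 <48, l++
l=1 r=7: 4+39=43 <48, l++

l=2, r=7, sum=54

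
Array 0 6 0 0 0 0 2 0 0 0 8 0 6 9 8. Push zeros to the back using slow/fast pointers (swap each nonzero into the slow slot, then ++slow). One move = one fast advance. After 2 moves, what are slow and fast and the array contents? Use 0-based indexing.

slow=0 fast=0: a[fast]=0, fast++
slow=0 fast=1: a[fast]=6≠0 swap→a[0]=6, slow++,fast++

slow=1, fast=2, a=[6, 0, 0, 0, 0, 0, 2, 0, 0, 0, 8, 0, 6, 9, 8]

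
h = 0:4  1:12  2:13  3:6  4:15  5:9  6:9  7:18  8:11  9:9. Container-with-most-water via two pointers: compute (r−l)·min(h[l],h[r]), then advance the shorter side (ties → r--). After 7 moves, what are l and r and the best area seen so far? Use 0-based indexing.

l=0 r=9: min(4,9)*9=36 best=36 *, l++
l=1 r=9: min(12,9)*8=72 best=72 *, r--
l=1 r=8: min(12,11)*7=77 best=77 *, r--
l=1 r=7: min(12,18)*6=72 best=77, l++
l=2 r=7: min(13,18)*5=65 best=77, l++
l=3 r=7: min(6,18)*4=24 best=77, l++
l=4 r=7: min(15,18)*3=45 best=77, l++

l=5, r=7, best area=77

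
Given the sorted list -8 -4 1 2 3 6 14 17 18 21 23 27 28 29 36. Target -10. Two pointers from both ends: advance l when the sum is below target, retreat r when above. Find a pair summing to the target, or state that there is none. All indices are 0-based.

l=0 r=14: -8+36=28 >-10, r--
l=0 r=13: -8+29=21 >-10, r--
l=0 r=12: -8+28=20 >-10, r--
l=0 r=11: -8+27=19 >-10, r--
l=0 r=10: -8+23=15 >-10, r--
l=0 r=9: -8+21=13 >-10, r--
l=0 r=8: -8+18=10 >-10, r--
l=0 r=7: -8+17=9 >-10, r--
l=0 r=6: -8+14=6 >-10, r--
l=0 r=5: -8+6=-2 >-10, r--
l=0 r=4: -8+3=-5 >-10, r--
l=0 r=3: -8+2=-6 >-10, r--
l=0 r=2: -8+1=-7 >-10, r--
l=0 r=1: -8+-4=-12 <-10, l++

no pair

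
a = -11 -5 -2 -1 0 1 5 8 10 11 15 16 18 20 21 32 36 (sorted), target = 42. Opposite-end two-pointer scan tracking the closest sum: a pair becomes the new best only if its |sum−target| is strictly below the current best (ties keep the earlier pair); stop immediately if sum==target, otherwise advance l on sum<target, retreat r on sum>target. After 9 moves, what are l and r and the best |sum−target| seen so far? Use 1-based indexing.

l=9, r=16, best |Δ|=1

l=1 r=17: -11+36=25 d=17 *, l++
l=2 r=17: -5+36=31 d=11 *, l++
l=3 r=17: -2+36=34 d=8 *, l++
l=4 r=17: -1+36=35 d=7 *, l++
l=5 r=17: 0+36=36 d=6 *, l++
l=6 r=17: 1+36=37 d=5 *, l++
l=7 r=17: 5+36=41 d=1 *, l++
l=8 r=17: 8+36=44 d=2, r--
l=8 r=16: 8+32=40 d=2, l++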